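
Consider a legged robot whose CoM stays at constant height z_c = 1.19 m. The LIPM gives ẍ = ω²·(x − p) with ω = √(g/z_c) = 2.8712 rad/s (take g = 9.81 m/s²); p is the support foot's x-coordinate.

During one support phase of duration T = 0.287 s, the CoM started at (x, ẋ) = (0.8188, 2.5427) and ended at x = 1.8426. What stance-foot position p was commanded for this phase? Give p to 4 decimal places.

p = 0.2380

ωT = 2.8712·0.287 = 0.824034; cosh(ωT) = 1.359168, sinh(ωT) = 0.920510
x(T) = p + (x₀−p)·cosh(ωT) + (ẋ₀/ω)·sinh(ωT) ⇒ p·(1 − cosh) = x(T) − x₀·cosh − (ẋ₀/ω)·sinh
numerator   = 1.8426 − (0.8188)·1.359168 − (2.5427/2.8712)·0.920510 = -0.085480
denominator = 1 − 1.359168 = -0.359168
p = -0.085480 / -0.359168 = 0.2380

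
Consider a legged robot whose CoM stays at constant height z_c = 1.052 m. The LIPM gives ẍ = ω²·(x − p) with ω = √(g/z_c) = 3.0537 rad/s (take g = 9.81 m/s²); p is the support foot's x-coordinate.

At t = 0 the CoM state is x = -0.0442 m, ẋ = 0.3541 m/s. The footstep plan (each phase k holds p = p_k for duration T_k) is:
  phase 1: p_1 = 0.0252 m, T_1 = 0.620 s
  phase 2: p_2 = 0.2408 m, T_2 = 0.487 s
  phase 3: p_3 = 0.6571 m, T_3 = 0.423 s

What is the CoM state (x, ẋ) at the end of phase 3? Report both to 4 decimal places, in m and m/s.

x = 0.5884, ẋ = 0.1857

phase 1: p=0.0252, T=0.620, ωT=1.893294, cosh=3.395892, sinh=3.245317; start (x,ẋ)=(-0.044200, 0.354100) → end (x,ẋ)=(0.165845, 0.514716)
phase 2: p=0.2408, T=0.487, ωT=1.487152, cosh=2.325246, sinh=2.099230; start (x,ẋ)=(0.165845, 0.514716) → end (x,ẋ)=(0.420346, 0.716345)
phase 3: p=0.6571, T=0.423, ωT=1.291715, cosh=1.956911, sinh=1.682112; start (x,ẋ)=(0.420346, 0.716345) → end (x,ẋ)=(0.588387, 0.185694)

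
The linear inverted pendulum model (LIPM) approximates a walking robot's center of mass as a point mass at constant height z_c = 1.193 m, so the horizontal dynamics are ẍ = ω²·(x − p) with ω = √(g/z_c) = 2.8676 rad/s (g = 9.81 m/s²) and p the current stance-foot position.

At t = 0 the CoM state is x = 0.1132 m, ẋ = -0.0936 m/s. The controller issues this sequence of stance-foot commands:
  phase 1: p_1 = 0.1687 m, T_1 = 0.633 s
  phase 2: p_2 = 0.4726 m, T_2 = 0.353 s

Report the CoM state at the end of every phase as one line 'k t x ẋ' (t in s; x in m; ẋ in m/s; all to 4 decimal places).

phase 1: p=0.1687, T=0.633, ωT=1.815191, cosh=3.152527, sinh=2.989721; start (x,ẋ)=(0.113200, -0.093600) → end (x,ẋ)=(-0.103851, -0.770896)
phase 2: p=0.4726, T=0.353, ωT=1.012263, cosh=1.557608, sinh=1.194213; start (x,ẋ)=(-0.103851, -0.770896) → end (x,ẋ)=(-0.746325, -3.174825)

1 0.6330 -0.1039 -0.7709
2 0.9860 -0.7463 -3.1748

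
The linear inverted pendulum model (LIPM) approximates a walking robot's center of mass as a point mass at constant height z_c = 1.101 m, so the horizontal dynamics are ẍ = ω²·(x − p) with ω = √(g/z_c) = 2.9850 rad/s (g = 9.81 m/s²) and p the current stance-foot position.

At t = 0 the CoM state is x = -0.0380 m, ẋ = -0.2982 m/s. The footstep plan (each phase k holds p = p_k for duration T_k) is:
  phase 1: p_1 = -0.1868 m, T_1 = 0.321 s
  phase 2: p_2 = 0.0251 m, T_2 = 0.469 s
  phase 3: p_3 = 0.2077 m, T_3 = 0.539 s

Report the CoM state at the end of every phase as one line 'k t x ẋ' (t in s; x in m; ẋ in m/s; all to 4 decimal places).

phase 1: p=-0.1868, T=0.321, ωT=0.958185, cosh=1.495275, sinh=1.111686; start (x,ẋ)=(-0.038000, -0.298200) → end (x,ẋ)=(-0.075360, 0.047885)
phase 2: p=0.0251, T=0.469, ωT=1.399965, cosh=2.150832, sinh=1.904226; start (x,ẋ)=(-0.075360, 0.047885) → end (x,ẋ)=(-0.160426, -0.468035)
phase 3: p=0.2077, T=0.539, ωT=1.608915, cosh=2.598745, sinh=2.398641; start (x,ẋ)=(-0.160426, -0.468035) → end (x,ẋ)=(-1.125061, -3.852062)

1 0.3210 -0.0754 0.0479
2 0.7900 -0.1604 -0.4680
3 1.3290 -1.1251 -3.8521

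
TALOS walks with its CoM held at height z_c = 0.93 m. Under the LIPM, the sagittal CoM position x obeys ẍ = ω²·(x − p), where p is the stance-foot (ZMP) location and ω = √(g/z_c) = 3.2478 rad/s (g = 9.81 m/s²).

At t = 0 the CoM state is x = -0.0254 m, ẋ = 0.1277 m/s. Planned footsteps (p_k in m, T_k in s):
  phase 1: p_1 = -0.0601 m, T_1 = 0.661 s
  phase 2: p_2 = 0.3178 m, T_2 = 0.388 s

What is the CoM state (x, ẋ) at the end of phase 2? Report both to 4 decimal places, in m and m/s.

x = 0.7146, ẋ = 1.6373

phase 1: p=-0.0601, T=0.661, ωT=2.146796, cosh=4.337126, sinh=4.220268; start (x,ẋ)=(-0.025400, 0.127700) → end (x,ẋ)=(0.256335, 1.029470)
phase 2: p=0.3178, T=0.388, ωT=1.260146, cosh=1.904775, sinh=1.621163; start (x,ẋ)=(0.256335, 1.029470) → end (x,ẋ)=(0.714590, 1.637280)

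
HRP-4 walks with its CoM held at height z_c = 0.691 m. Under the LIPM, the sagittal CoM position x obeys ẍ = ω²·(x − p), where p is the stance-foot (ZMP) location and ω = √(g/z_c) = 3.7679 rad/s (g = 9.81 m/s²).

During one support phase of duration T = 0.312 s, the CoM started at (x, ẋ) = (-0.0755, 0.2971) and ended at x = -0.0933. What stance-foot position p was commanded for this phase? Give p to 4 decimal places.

p = 0.0967

ωT = 3.7679·0.312 = 1.175585; cosh(ωT) = 1.774338, sinh(ωT) = 1.465699
x(T) = p + (x₀−p)·cosh(ωT) + (ẋ₀/ω)·sinh(ωT) ⇒ p·(1 − cosh) = x(T) − x₀·cosh − (ẋ₀/ω)·sinh
numerator   = -0.0933 − (-0.0755)·1.774338 − (0.2971/3.7679)·1.465699 = -0.074908
denominator = 1 − 1.774338 = -0.774338
p = -0.074908 / -0.774338 = 0.0967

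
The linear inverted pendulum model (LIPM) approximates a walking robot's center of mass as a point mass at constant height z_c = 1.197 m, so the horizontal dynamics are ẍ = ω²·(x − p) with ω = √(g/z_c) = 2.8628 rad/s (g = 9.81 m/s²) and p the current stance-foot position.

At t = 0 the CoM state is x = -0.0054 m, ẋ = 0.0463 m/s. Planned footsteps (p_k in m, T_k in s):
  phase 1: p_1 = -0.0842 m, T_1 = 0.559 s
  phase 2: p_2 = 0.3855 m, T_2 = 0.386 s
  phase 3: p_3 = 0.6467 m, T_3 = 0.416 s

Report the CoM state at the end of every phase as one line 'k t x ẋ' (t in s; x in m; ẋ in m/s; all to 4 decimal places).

phase 1: p=-0.0842, T=0.559, ωT=1.600305, cosh=2.578190, sinh=2.376355; start (x,ẋ)=(-0.005400, 0.046300) → end (x,ẋ)=(0.157394, 0.655449)
phase 2: p=0.3855, T=0.386, ωT=1.105041, cosh=1.675273, sinh=1.344075; start (x,ẋ)=(0.157394, 0.655449) → end (x,ẋ)=(0.311091, 0.220345)
phase 3: p=0.6467, T=0.416, ωT=1.190925, cosh=1.797031, sinh=1.493091; start (x,ẋ)=(0.311091, 0.220345) → end (x,ẋ)=(0.158522, -1.038565)

1 0.5590 0.1574 0.6554
2 0.9450 0.3111 0.2203
3 1.3610 0.1585 -1.0386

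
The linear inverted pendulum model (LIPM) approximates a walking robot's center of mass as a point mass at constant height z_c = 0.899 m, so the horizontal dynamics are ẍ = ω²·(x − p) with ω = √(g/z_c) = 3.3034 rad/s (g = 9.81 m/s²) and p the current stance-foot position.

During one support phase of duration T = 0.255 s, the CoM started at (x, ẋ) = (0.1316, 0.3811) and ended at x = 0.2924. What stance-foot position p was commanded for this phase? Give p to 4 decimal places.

ωT = 3.3034·0.255 = 0.842367; cosh(ωT) = 1.376273, sinh(ωT) = 0.945583
x(T) = p + (x₀−p)·cosh(ωT) + (ẋ₀/ω)·sinh(ωT) ⇒ p·(1 − cosh) = x(T) − x₀·cosh − (ẋ₀/ω)·sinh
numerator   = 0.2924 − (0.1316)·1.376273 − (0.3811/3.3034)·0.945583 = 0.002194
denominator = 1 − 1.376273 = -0.376273
p = 0.002194 / -0.376273 = -0.0058

p = -0.0058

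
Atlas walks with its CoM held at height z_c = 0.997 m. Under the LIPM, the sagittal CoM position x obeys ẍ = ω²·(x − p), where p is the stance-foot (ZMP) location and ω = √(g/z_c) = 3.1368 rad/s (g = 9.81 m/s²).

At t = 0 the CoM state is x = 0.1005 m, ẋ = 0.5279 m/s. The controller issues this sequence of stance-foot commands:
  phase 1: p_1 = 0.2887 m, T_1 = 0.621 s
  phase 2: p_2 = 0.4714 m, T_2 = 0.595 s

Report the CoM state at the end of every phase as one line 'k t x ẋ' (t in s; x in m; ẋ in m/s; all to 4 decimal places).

1 0.6210 0.1935 -0.1393
2 1.2160 -0.5886 -3.2117

phase 1: p=0.2887, T=0.621, ωT=1.947953, cosh=3.578439, sinh=3.435874; start (x,ẋ)=(0.100500, 0.527900) → end (x,ẋ)=(0.193470, -0.139295)
phase 2: p=0.4714, T=0.595, ωT=1.866396, cosh=3.309817, sinh=3.155137; start (x,ẋ)=(0.193470, -0.139295) → end (x,ẋ)=(-0.588609, -3.211729)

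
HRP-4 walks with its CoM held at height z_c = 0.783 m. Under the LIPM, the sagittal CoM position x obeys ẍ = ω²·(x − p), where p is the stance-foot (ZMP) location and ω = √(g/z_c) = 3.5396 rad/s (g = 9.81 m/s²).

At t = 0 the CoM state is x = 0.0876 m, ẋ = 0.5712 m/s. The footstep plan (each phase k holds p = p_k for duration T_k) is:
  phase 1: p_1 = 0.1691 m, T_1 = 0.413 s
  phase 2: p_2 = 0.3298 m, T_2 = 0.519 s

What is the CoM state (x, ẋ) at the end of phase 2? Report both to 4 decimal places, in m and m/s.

phase 1: p=0.1691, T=0.413, ωT=1.461855, cosh=2.272880, sinh=2.041074; start (x,ẋ)=(0.087600, 0.571200) → end (x,ẋ)=(0.313237, 0.709465)
phase 2: p=0.3298, T=0.519, ωT=1.837052, cosh=3.218646, sinh=3.059360; start (x,ẋ)=(0.313237, 0.709465) → end (x,ẋ)=(0.889697, 2.104157)

x = 0.8897, ẋ = 2.1042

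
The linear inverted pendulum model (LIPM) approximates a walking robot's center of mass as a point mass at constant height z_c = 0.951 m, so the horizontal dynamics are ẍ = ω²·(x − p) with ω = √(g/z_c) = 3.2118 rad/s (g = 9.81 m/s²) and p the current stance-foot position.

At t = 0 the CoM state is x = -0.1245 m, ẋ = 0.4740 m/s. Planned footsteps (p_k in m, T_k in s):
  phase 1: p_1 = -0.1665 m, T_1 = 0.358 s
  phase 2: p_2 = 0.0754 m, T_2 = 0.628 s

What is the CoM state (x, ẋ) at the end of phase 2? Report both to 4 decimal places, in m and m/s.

phase 1: p=-0.1665, T=0.358, ωT=1.149824, cosh=1.737165, sinh=1.420473; start (x,ẋ)=(-0.124500, 0.474000) → end (x,ẋ)=(0.116095, 1.015032)
phase 2: p=0.0754, T=0.628, ωT=2.017010, cosh=3.824437, sinh=3.691385; start (x,ẋ)=(0.116095, 1.015032) → end (x,ẋ)=(1.397633, 4.364411)

x = 1.3976, ẋ = 4.3644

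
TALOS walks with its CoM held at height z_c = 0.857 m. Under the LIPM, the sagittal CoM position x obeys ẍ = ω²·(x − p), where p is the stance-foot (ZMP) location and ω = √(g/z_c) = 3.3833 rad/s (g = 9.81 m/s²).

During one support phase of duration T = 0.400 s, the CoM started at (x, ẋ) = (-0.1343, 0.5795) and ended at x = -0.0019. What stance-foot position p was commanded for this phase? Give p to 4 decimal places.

p = 0.0319

ωT = 3.3833·0.400 = 1.353320; cosh(ωT) = 2.064317, sinh(ωT) = 1.805936
x(T) = p + (x₀−p)·cosh(ωT) + (ẋ₀/ω)·sinh(ωT) ⇒ p·(1 − cosh) = x(T) − x₀·cosh − (ẋ₀/ω)·sinh
numerator   = -0.0019 − (-0.1343)·2.064317 − (0.5795/3.3833)·1.805936 = -0.033987
denominator = 1 − 2.064317 = -1.064317
p = -0.033987 / -1.064317 = 0.0319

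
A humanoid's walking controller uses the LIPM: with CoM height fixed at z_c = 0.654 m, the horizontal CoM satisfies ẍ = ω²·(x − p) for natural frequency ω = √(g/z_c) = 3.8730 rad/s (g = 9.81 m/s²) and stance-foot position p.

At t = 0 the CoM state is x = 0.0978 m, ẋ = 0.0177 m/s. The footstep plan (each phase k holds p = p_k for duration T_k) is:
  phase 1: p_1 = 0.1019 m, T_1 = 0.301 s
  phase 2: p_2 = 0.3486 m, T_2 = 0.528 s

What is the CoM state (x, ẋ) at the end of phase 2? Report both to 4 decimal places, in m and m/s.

x = -0.6150, ẋ = -3.6072

phase 1: p=0.1019, T=0.301, ωT=1.165773, cosh=1.760042, sinh=1.448360; start (x,ẋ)=(0.097800, 0.017700) → end (x,ẋ)=(0.101303, 0.008154)
phase 2: p=0.3486, T=0.528, ωT=2.044944, cosh=3.929057, sinh=3.799669; start (x,ẋ)=(0.101303, 0.008154) → end (x,ẋ)=(-0.615045, -3.607216)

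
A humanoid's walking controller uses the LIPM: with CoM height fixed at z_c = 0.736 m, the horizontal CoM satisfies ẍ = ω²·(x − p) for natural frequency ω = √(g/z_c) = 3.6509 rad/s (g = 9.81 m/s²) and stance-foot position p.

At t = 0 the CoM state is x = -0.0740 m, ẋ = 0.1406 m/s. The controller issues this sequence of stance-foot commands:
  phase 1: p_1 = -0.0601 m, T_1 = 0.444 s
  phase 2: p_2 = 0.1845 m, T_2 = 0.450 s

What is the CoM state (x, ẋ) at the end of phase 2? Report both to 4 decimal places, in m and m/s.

x = -0.1507, ẋ = -1.0436

phase 1: p=-0.0601, T=0.444, ωT=1.621000, cosh=2.627922, sinh=2.430221; start (x,ẋ)=(-0.074000, 0.140600) → end (x,ẋ)=(-0.003038, 0.246158)
phase 2: p=0.1845, T=0.450, ωT=1.642905, cosh=2.681792, sinh=2.488375; start (x,ẋ)=(-0.003038, 0.246158) → end (x,ẋ)=(-0.150661, -1.043599)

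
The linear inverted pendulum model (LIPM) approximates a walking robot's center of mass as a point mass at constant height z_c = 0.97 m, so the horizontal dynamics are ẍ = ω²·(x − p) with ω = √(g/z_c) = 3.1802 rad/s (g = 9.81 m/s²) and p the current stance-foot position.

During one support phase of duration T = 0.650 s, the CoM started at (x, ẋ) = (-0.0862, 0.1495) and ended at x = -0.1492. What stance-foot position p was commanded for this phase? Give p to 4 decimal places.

p = -0.0047

ωT = 3.1802·0.650 = 2.067130; cosh(ωT) = 4.014330, sinh(ωT) = 3.887782
x(T) = p + (x₀−p)·cosh(ωT) + (ẋ₀/ω)·sinh(ωT) ⇒ p·(1 − cosh) = x(T) − x₀·cosh − (ẋ₀/ω)·sinh
numerator   = -0.1492 − (-0.0862)·4.014330 − (0.1495/3.1802)·3.887782 = 0.014072
denominator = 1 − 4.014330 = -3.014330
p = 0.014072 / -3.014330 = -0.0047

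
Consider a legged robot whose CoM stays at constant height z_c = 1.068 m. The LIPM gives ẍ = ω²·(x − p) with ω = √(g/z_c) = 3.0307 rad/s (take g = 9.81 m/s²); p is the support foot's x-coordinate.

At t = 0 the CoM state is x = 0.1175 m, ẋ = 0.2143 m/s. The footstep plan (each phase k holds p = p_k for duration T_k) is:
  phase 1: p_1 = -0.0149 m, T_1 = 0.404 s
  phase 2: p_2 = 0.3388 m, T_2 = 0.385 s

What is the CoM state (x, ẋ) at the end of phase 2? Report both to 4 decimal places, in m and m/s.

phase 1: p=-0.0149, T=0.404, ωT=1.224403, cosh=1.848033, sinh=1.554100; start (x,ẋ)=(0.117500, 0.214300) → end (x,ẋ)=(0.339670, 1.019639)
phase 2: p=0.3388, T=0.385, ωT=1.166819, cosh=1.761559, sinh=1.450203; start (x,ẋ)=(0.339670, 1.019639) → end (x,ẋ)=(0.828234, 1.799976)

x = 0.8282, ẋ = 1.8000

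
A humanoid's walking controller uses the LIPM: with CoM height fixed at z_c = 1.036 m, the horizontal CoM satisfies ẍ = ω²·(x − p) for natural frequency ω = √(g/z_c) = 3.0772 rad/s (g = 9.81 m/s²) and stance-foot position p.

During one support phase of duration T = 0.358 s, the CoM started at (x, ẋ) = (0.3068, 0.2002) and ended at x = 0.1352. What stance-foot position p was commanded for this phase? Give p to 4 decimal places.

ωT = 3.0772·0.358 = 1.101638; cosh(ωT) = 1.670708, sinh(ωT) = 1.338382
x(T) = p + (x₀−p)·cosh(ωT) + (ẋ₀/ω)·sinh(ωT) ⇒ p·(1 − cosh) = x(T) − x₀·cosh − (ẋ₀/ω)·sinh
numerator   = 0.1352 − (0.3068)·1.670708 − (0.2002/3.0772)·1.338382 = -0.464447
denominator = 1 − 1.670708 = -0.670708
p = -0.464447 / -0.670708 = 0.6925

p = 0.6925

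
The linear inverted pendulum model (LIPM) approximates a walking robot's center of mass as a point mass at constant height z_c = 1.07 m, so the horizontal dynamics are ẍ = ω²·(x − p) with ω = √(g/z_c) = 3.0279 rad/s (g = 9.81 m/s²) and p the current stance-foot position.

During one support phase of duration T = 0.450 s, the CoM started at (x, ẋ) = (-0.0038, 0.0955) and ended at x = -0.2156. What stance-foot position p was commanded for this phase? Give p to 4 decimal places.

p = 0.2454

ωT = 3.0279·0.450 = 1.362555; cosh(ωT) = 2.081083, sinh(ωT) = 1.825077
x(T) = p + (x₀−p)·cosh(ωT) + (ẋ₀/ω)·sinh(ωT) ⇒ p·(1 − cosh) = x(T) − x₀·cosh − (ẋ₀/ω)·sinh
numerator   = -0.2156 − (-0.0038)·2.081083 − (0.0955/3.0279)·1.825077 = -0.265255
denominator = 1 − 2.081083 = -1.081083
p = -0.265255 / -1.081083 = 0.2454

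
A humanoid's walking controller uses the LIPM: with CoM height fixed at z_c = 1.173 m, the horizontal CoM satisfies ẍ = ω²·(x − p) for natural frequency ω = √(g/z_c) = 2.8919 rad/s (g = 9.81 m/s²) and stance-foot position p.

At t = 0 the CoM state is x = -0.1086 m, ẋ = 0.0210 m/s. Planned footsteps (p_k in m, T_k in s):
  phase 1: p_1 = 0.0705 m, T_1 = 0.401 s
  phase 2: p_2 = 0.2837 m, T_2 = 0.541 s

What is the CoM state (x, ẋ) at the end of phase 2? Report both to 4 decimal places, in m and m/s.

phase 1: p=0.0705, T=0.401, ωT=1.159652, cosh=1.751209, sinh=1.437614; start (x,ẋ)=(-0.108600, 0.021000) → end (x,ẋ)=(-0.232702, -0.707821)
phase 2: p=0.2837, T=0.541, ωT=1.564518, cosh=2.494779, sinh=2.285590; start (x,ẋ)=(-0.232702, -0.707821) → end (x,ẋ)=(-1.564030, -5.179120)

x = -1.5640, ẋ = -5.1791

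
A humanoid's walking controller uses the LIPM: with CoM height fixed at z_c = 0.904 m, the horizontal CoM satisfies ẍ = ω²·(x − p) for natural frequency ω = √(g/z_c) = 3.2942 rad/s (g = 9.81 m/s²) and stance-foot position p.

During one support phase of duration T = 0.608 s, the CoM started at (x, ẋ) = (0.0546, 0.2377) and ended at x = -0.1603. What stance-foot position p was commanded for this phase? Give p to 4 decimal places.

p = 0.2268

ωT = 3.2942·0.608 = 2.002874; cosh(ωT) = 3.772633, sinh(ωT) = 3.637686
x(T) = p + (x₀−p)·cosh(ωT) + (ẋ₀/ω)·sinh(ωT) ⇒ p·(1 − cosh) = x(T) − x₀·cosh − (ẋ₀/ω)·sinh
numerator   = -0.1603 − (0.0546)·3.772633 − (0.2377/3.2942)·3.637686 = -0.628771
denominator = 1 − 3.772633 = -2.772633
p = -0.628771 / -2.772633 = 0.2268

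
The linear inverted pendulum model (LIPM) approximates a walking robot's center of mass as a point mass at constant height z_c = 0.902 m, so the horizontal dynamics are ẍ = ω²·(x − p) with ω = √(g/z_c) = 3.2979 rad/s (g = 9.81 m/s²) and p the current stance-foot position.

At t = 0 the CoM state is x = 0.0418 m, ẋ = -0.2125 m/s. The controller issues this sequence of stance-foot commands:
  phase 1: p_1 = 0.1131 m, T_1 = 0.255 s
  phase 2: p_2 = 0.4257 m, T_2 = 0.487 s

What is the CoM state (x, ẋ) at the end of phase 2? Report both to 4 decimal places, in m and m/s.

phase 1: p=0.1131, T=0.255, ωT=0.840965, cosh=1.374948, sinh=0.943654; start (x,ẋ)=(0.041800, -0.212500) → end (x,ẋ)=(-0.045738, -0.514068)
phase 2: p=0.4257, T=0.487, ωT=1.606077, cosh=2.591949, sinh=2.391276; start (x,ẋ)=(-0.045738, -0.514068) → end (x,ẋ)=(-1.168989, -5.050287)

x = -1.1690, ẋ = -5.0503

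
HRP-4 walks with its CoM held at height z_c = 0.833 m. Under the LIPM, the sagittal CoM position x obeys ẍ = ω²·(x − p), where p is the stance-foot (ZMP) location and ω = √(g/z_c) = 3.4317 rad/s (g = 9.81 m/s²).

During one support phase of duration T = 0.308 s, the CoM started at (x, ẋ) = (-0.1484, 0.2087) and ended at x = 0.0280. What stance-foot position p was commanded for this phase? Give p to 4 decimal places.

ωT = 3.4317·0.308 = 1.056964; cosh(ωT) = 1.612565, sinh(ωT) = 1.265055
x(T) = p + (x₀−p)·cosh(ωT) + (ẋ₀/ω)·sinh(ωT) ⇒ p·(1 − cosh) = x(T) − x₀·cosh − (ẋ₀/ω)·sinh
numerator   = 0.0280 − (-0.1484)·1.612565 − (0.2087/3.4317)·1.265055 = 0.190370
denominator = 1 − 1.612565 = -0.612565
p = 0.190370 / -0.612565 = -0.3108

p = -0.3108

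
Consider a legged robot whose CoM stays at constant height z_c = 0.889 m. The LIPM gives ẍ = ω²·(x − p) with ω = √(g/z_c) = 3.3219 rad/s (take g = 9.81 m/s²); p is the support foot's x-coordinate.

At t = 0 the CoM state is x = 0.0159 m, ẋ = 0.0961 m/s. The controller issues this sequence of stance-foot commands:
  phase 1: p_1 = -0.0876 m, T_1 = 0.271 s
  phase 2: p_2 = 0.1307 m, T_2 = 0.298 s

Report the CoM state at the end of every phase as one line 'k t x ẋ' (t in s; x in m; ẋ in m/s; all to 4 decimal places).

phase 1: p=-0.0876, T=0.271, ωT=0.900235, cosh=1.433328, sinh=1.026853; start (x,ẋ)=(0.015900, 0.096100) → end (x,ẋ)=(0.090455, 0.490792)
phase 2: p=0.1307, T=0.298, ωT=0.989926, cosh=1.531320, sinh=1.159716; start (x,ẋ)=(0.090455, 0.490792) → end (x,ẋ)=(0.240414, 0.596519)

1 0.2710 0.0905 0.4908
2 0.5690 0.2404 0.5965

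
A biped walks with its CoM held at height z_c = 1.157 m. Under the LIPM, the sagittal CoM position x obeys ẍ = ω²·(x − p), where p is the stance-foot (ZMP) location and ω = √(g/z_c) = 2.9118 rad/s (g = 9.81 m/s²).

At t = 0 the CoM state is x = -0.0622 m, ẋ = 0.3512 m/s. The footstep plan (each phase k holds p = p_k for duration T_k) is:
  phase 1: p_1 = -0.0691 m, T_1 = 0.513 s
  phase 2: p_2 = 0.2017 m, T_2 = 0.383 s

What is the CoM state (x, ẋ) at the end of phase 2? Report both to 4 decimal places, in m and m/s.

x = 0.6063, ẋ = 1.4609

phase 1: p=-0.0691, T=0.513, ωT=1.493753, cosh=2.339155, sinh=2.114626; start (x,ẋ)=(-0.062200, 0.351200) → end (x,ẋ)=(0.202091, 0.863997)
phase 2: p=0.2017, T=0.383, ωT=1.115219, cosh=1.689040, sinh=1.361197; start (x,ẋ)=(0.202091, 0.863997) → end (x,ẋ)=(0.606258, 1.460875)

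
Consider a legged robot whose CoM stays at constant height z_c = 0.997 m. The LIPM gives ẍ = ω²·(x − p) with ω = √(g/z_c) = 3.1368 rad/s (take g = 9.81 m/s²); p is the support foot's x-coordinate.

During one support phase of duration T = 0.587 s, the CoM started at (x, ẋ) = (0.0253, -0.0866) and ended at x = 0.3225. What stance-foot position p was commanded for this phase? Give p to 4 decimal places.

p = -0.1459

ωT = 3.1368·0.587 = 1.841302; cosh(ωT) = 3.231675, sinh(ωT) = 3.073064
x(T) = p + (x₀−p)·cosh(ωT) + (ẋ₀/ω)·sinh(ωT) ⇒ p·(1 − cosh) = x(T) − x₀·cosh − (ẋ₀/ω)·sinh
numerator   = 0.3225 − (0.0253)·3.231675 − (-0.0866/3.1368)·3.073064 = 0.325579
denominator = 1 − 3.231675 = -2.231675
p = 0.325579 / -2.231675 = -0.1459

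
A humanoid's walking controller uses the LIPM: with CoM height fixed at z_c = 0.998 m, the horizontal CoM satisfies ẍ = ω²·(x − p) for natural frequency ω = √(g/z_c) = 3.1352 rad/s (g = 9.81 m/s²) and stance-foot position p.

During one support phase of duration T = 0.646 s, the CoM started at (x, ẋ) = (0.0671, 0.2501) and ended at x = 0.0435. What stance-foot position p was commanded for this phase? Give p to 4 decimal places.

ωT = 3.1352·0.646 = 2.025339; cosh(ωT) = 3.855315, sinh(ωT) = 3.723366
x(T) = p + (x₀−p)·cosh(ωT) + (ẋ₀/ω)·sinh(ωT) ⇒ p·(1 − cosh) = x(T) − x₀·cosh − (ẋ₀/ω)·sinh
numerator   = 0.0435 − (0.0671)·3.855315 − (0.2501/3.1352)·3.723366 = -0.512211
denominator = 1 − 3.855315 = -2.855315
p = -0.512211 / -2.855315 = 0.1794

p = 0.1794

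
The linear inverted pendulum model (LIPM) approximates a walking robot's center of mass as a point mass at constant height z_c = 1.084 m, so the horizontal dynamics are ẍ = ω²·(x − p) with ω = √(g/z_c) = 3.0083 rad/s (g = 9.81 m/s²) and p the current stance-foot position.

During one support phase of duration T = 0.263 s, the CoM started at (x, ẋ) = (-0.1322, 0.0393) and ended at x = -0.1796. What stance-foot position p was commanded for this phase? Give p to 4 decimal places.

p = 0.0463

ωT = 3.0083·0.263 = 0.791183; cosh(ωT) = 1.329656, sinh(ωT) = 0.876348
x(T) = p + (x₀−p)·cosh(ωT) + (ẋ₀/ω)·sinh(ωT) ⇒ p·(1 − cosh) = x(T) − x₀·cosh − (ẋ₀/ω)·sinh
numerator   = -0.1796 − (-0.1322)·1.329656 − (0.0393/3.0083)·0.876348 = -0.015268
denominator = 1 − 1.329656 = -0.329656
p = -0.015268 / -0.329656 = 0.0463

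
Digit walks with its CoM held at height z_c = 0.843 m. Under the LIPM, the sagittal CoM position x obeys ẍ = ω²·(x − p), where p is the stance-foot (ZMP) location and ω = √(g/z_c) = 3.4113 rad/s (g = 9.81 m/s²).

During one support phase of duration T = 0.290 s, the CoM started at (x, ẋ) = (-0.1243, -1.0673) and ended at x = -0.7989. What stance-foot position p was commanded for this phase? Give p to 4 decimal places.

p = 0.4639

ωT = 3.4113·0.290 = 0.989277; cosh(ωT) = 1.530567, sinh(ωT) = 1.158722
x(T) = p + (x₀−p)·cosh(ωT) + (ẋ₀/ω)·sinh(ωT) ⇒ p·(1 − cosh) = x(T) − x₀·cosh − (ẋ₀/ω)·sinh
numerator   = -0.7989 − (-0.1243)·1.530567 − (-1.0673/3.4113)·1.158722 = -0.246119
denominator = 1 − 1.530567 = -0.530567
p = -0.246119 / -0.530567 = 0.4639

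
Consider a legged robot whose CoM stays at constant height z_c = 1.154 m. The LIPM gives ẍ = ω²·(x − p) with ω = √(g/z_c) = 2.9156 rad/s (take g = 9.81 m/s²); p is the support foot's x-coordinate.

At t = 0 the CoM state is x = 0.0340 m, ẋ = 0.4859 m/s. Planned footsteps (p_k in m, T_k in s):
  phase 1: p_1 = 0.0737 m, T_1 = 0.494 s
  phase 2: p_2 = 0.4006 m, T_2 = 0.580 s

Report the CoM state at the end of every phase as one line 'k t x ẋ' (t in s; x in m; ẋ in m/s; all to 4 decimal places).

phase 1: p=0.0737, T=0.494, ωT=1.440306, cosh=2.229422, sinh=1.992567; start (x,ẋ)=(0.034000, 0.485900) → end (x,ẋ)=(0.317264, 0.852638)
phase 2: p=0.4006, T=0.580, ωT=1.691048, cosh=2.804745, sinh=2.620419; start (x,ẋ)=(0.317264, 0.852638) → end (x,ẋ)=(0.933178, 1.754735)

1 0.4940 0.3173 0.8526
2 1.0740 0.9332 1.7547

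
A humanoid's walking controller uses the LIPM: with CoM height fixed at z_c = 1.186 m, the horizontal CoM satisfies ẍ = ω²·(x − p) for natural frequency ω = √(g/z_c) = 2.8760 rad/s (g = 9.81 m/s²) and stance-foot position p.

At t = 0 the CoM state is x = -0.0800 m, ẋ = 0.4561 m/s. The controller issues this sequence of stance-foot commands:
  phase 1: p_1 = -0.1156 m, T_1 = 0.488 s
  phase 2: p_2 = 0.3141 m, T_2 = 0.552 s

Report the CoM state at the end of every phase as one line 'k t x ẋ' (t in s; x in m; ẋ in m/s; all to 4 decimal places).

1 0.4880 0.2644 1.1798
2 1.0400 1.1489 2.6713

phase 1: p=-0.1156, T=0.488, ωT=1.403488, cosh=2.157554, sinh=1.911815; start (x,ẋ)=(-0.080000, 0.456100) → end (x,ẋ)=(0.264401, 1.179803)
phase 2: p=0.3141, T=0.552, ωT=1.587552, cosh=2.548092, sinh=2.343667; start (x,ẋ)=(0.264401, 1.179803) → end (x,ẋ)=(1.148888, 2.671252)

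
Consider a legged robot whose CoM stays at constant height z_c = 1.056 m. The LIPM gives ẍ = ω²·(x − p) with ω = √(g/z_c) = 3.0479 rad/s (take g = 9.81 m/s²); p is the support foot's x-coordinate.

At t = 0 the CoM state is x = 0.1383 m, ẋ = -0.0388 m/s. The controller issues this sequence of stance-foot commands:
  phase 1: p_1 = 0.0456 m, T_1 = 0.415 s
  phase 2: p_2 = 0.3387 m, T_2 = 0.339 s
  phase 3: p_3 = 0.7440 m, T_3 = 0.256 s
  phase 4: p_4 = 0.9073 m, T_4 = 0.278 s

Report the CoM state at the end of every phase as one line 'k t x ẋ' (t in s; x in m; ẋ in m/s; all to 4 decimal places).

phase 1: p=0.0456, T=0.415, ωT=1.264878, cosh=1.912468, sinh=1.630194; start (x,ẋ)=(0.138300, -0.038800) → end (x,ẋ)=(0.202133, 0.386392)
phase 2: p=0.3387, T=0.339, ωT=1.033238, cosh=1.583002, sinh=1.227149; start (x,ẋ)=(0.202133, 0.386392) → end (x,ẋ)=(0.278084, 0.100868)
phase 3: p=0.7440, T=0.256, ωT=0.780262, cosh=1.320165, sinh=0.861880; start (x,ẋ)=(0.278084, 0.100868) → end (x,ẋ)=(0.157438, -1.090762)
phase 4: p=0.9073, T=0.278, ωT=0.847316, cosh=1.380970, sinh=0.952406; start (x,ẋ)=(0.157438, -1.090762) → end (x,ẋ)=(-0.469078, -3.683039)

1 0.4150 0.2021 0.3864
2 0.7540 0.2781 0.1009
3 1.0100 0.1574 -1.0908
4 1.2880 -0.4691 -3.6830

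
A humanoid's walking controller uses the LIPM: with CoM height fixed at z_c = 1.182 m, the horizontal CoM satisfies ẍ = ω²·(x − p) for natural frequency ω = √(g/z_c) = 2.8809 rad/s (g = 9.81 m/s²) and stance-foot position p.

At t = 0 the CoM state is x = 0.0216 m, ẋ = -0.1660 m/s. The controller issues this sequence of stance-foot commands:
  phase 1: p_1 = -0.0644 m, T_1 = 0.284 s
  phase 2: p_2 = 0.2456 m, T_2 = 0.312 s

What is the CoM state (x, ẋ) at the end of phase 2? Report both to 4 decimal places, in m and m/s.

phase 1: p=-0.0644, T=0.284, ωT=0.818176, cosh=1.353799, sinh=0.912563; start (x,ẋ)=(0.021600, -0.166000) → end (x,ẋ)=(-0.000556, 0.001364)
phase 2: p=0.2456, T=0.312, ωT=0.898841, cosh=1.431897, sinh=1.024856; start (x,ẋ)=(-0.000556, 0.001364) → end (x,ẋ)=(-0.106385, -0.724825)

x = -0.1064, ẋ = -0.7248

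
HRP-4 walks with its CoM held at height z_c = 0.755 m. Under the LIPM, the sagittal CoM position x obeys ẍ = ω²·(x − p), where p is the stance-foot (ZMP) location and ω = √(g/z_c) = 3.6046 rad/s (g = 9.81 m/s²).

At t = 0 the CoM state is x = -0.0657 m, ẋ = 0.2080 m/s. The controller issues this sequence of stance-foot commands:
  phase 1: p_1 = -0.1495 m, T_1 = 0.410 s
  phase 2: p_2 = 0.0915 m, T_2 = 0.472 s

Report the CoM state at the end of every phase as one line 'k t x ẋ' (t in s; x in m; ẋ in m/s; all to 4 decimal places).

phase 1: p=-0.1495, T=0.410, ωT=1.477886, cosh=2.305894, sinh=2.077775; start (x,ẋ)=(-0.065700, 0.208000) → end (x,ẋ)=(0.163630, 1.107250)
phase 2: p=0.0915, T=0.472, ωT=1.701371, cosh=2.831946, sinh=2.649513; start (x,ẋ)=(0.163630, 1.107250) → end (x,ẋ)=(1.109637, 3.824544)

1 0.4100 0.1636 1.1072
2 0.8820 1.1096 3.8245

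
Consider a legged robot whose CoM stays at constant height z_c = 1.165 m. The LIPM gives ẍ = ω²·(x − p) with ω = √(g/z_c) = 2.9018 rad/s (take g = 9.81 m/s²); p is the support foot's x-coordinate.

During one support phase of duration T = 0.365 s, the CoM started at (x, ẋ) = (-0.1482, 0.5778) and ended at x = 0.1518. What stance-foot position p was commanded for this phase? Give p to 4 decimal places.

p = -0.2252

ωT = 2.9018·0.365 = 1.059157; cosh(ωT) = 1.615343, sinh(ωT) = 1.268595
x(T) = p + (x₀−p)·cosh(ωT) + (ẋ₀/ω)·sinh(ωT) ⇒ p·(1 − cosh) = x(T) − x₀·cosh − (ẋ₀/ω)·sinh
numerator   = 0.1518 − (-0.1482)·1.615343 − (0.5778/2.9018)·1.268595 = 0.138594
denominator = 1 − 1.615343 = -0.615343
p = 0.138594 / -0.615343 = -0.2252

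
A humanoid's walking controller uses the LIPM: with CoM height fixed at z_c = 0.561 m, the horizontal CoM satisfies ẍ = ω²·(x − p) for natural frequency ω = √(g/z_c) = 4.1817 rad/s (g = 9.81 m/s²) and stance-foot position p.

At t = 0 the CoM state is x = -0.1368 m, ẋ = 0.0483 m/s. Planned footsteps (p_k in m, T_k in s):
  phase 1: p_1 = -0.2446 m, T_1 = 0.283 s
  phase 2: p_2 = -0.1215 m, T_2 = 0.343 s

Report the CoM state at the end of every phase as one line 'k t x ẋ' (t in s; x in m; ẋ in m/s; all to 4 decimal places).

phase 1: p=-0.2446, T=0.283, ωT=1.183421, cosh=1.785878, sinh=1.479649; start (x,ẋ)=(-0.136800, 0.048300) → end (x,ẋ)=(-0.034992, 0.753265)
phase 2: p=-0.1215, T=0.343, ωT=1.434323, cosh=2.217540, sinh=1.979263; start (x,ẋ)=(-0.034992, 0.753265) → end (x,ẋ)=(0.426867, 2.386395)

1 0.2830 -0.0350 0.7533
2 0.6260 0.4269 2.3864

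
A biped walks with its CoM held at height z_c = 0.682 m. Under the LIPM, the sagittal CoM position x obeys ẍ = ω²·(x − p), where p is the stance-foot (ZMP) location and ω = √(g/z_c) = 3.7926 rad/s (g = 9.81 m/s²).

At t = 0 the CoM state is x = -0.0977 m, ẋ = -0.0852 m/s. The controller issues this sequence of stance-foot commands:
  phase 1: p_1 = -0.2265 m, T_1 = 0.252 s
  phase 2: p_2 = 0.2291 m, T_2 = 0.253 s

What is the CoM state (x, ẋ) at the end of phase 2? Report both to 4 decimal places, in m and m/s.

phase 1: p=-0.2265, T=0.252, ωT=0.955735, cosh=1.492556, sinh=1.108026; start (x,ẋ)=(-0.097700, -0.085200) → end (x,ẋ)=(-0.059150, 0.414091)
phase 2: p=0.2291, T=0.253, ωT=0.959528, cosh=1.496769, sinh=1.113695; start (x,ẋ)=(-0.059150, 0.414091) → end (x,ẋ)=(-0.080747, -0.597714)

x = -0.0807, ẋ = -0.5977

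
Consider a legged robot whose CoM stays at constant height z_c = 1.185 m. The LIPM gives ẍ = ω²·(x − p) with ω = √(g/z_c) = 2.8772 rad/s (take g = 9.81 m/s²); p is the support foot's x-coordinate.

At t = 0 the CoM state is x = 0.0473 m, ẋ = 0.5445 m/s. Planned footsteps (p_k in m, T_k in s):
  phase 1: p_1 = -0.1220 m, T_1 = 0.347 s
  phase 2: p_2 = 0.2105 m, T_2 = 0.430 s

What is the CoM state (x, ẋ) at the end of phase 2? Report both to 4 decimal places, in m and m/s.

phase 1: p=-0.1220, T=0.347, ωT=0.998388, cosh=1.541189, sinh=1.172716; start (x,ẋ)=(0.047300, 0.544500) → end (x,ẋ)=(0.360856, 1.410419)
phase 2: p=0.2105, T=0.430, ωT=1.237196, cosh=1.868067, sinh=1.577870; start (x,ẋ)=(0.360856, 1.410419) → end (x,ẋ)=(1.264855, 3.317349)

x = 1.2649, ẋ = 3.3173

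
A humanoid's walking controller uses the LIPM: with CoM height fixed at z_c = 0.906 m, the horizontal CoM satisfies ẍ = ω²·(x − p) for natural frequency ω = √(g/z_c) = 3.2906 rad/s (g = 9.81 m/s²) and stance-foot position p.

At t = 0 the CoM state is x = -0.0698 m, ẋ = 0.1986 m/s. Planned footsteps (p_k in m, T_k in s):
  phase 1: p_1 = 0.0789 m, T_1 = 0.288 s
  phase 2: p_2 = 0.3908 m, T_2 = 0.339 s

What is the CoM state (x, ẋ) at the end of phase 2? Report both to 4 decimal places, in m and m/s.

phase 1: p=0.0789, T=0.288, ωT=0.947693, cosh=1.483693, sinh=1.096058; start (x,ẋ)=(-0.069800, 0.198600) → end (x,ẋ)=(-0.075574, -0.241653)
phase 2: p=0.3908, T=0.339, ωT=1.115513, cosh=1.689441, sinh=1.361694; start (x,ẋ)=(-0.075574, -0.241653) → end (x,ẋ)=(-0.497110, -2.497982)

x = -0.4971, ẋ = -2.4980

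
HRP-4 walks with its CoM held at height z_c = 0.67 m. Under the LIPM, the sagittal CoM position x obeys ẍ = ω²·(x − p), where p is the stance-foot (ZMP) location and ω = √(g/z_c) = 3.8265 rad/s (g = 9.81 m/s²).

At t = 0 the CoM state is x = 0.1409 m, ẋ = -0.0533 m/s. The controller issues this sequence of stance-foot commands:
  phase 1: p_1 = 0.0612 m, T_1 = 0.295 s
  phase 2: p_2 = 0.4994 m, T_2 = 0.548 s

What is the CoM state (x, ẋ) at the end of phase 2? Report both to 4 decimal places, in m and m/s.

phase 1: p=0.0612, T=0.295, ωT=1.128817, cosh=1.707707, sinh=1.384291; start (x,ẋ)=(0.140900, -0.053300) → end (x,ẋ)=(0.178022, 0.331149)
phase 2: p=0.4994, T=0.548, ωT=2.096922, cosh=4.131954, sinh=4.009120; start (x,ẋ)=(0.178022, 0.331149) → end (x,ẋ)=(-0.481565, -3.561930)

x = -0.4816, ẋ = -3.5619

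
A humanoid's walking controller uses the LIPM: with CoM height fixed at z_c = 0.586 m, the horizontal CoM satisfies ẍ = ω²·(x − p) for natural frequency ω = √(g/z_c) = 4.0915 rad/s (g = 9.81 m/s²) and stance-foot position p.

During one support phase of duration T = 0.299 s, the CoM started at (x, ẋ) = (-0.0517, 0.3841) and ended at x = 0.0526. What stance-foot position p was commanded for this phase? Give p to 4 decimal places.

p = -0.0028

ωT = 4.0915·0.299 = 1.223359; cosh(ωT) = 1.846412, sinh(ωT) = 1.552171
x(T) = p + (x₀−p)·cosh(ωT) + (ẋ₀/ω)·sinh(ωT) ⇒ p·(1 − cosh) = x(T) − x₀·cosh − (ẋ₀/ω)·sinh
numerator   = 0.0526 − (-0.0517)·1.846412 − (0.3841/4.0915)·1.552171 = 0.002345
denominator = 1 − 1.846412 = -0.846412
p = 0.002345 / -0.846412 = -0.0028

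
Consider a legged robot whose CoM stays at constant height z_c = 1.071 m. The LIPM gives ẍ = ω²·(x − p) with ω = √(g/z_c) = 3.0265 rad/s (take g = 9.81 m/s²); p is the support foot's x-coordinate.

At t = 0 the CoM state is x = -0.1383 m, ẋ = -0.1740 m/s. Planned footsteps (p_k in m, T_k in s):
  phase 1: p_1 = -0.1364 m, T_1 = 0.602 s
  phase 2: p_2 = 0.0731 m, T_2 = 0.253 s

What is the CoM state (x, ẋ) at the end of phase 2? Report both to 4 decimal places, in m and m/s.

phase 1: p=-0.1364, T=0.602, ωT=1.821953, cosh=3.172817, sinh=3.011107; start (x,ẋ)=(-0.138300, -0.174000) → end (x,ẋ)=(-0.315543, -0.569385)
phase 2: p=0.0731, T=0.253, ωT=0.765705, cosh=1.307758, sinh=0.842751; start (x,ẋ)=(-0.315543, -0.569385) → end (x,ẋ)=(-0.593701, -1.735886)

x = -0.5937, ẋ = -1.7359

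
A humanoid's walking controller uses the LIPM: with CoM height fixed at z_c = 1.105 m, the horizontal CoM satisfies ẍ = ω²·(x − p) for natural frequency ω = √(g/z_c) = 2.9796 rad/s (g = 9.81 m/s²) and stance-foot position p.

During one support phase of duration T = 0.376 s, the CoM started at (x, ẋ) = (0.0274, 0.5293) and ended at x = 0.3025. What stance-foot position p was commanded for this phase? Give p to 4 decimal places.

ωT = 2.9796·0.376 = 1.120330; cosh(ωT) = 1.696018, sinh(ωT) = 1.369846
x(T) = p + (x₀−p)·cosh(ωT) + (ẋ₀/ω)·sinh(ωT) ⇒ p·(1 − cosh) = x(T) − x₀·cosh − (ẋ₀/ω)·sinh
numerator   = 0.3025 − (0.0274)·1.696018 − (0.5293/2.9796)·1.369846 = 0.012688
denominator = 1 − 1.696018 = -0.696018
p = 0.012688 / -0.696018 = -0.0182

p = -0.0182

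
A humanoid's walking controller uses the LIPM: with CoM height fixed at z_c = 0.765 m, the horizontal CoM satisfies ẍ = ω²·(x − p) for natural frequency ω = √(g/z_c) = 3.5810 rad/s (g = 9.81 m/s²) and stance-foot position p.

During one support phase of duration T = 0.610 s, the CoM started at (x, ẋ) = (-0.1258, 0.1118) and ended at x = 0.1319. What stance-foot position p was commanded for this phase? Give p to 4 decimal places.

p = -0.1603

ωT = 3.5810·0.610 = 2.184410; cosh(ωT) = 4.498974, sinh(ωT) = 4.386430
x(T) = p + (x₀−p)·cosh(ωT) + (ẋ₀/ω)·sinh(ωT) ⇒ p·(1 − cosh) = x(T) − x₀·cosh − (ẋ₀/ω)·sinh
numerator   = 0.1319 − (-0.1258)·4.498974 − (0.1118/3.5810)·4.386430 = 0.560925
denominator = 1 − 4.498974 = -3.498974
p = 0.560925 / -3.498974 = -0.1603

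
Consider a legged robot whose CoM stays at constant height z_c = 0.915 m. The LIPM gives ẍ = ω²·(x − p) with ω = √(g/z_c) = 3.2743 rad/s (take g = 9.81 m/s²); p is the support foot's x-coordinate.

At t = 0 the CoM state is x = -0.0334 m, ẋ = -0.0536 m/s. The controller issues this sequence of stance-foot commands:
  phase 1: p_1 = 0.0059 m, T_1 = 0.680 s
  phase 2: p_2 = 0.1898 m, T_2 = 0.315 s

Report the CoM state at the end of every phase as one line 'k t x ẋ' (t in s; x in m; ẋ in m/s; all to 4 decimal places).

1 0.6800 -0.2533 -0.8406
2 0.9950 -0.8249 -3.1050

phase 1: p=0.0059, T=0.680, ωT=2.226524, cosh=4.687749, sinh=4.579847; start (x,ẋ)=(-0.033400, -0.053600) → end (x,ẋ)=(-0.253300, -0.840598)
phase 2: p=0.1898, T=0.315, ωT=1.031405, cosh=1.580754, sinh=1.224248; start (x,ẋ)=(-0.253300, -0.840598) → end (x,ẋ)=(-0.824929, -3.104971)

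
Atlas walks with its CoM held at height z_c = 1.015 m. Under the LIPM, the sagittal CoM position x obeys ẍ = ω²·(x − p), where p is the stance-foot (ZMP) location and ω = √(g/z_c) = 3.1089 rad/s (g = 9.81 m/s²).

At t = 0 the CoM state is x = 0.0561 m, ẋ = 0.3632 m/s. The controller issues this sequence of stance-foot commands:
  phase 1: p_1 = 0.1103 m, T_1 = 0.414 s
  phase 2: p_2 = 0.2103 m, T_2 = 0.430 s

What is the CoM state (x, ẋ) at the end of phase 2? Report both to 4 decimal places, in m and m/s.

x = 0.4324, ẋ = 0.8107

phase 1: p=0.1103, T=0.414, ωT=1.287085, cosh=1.949143, sinh=1.673068; start (x,ẋ)=(0.056100, 0.363200) → end (x,ẋ)=(0.200114, 0.426013)
phase 2: p=0.2103, T=0.430, ωT=1.336827, cosh=2.034811, sinh=1.772134; start (x,ẋ)=(0.200114, 0.426013) → end (x,ẋ)=(0.432409, 0.810738)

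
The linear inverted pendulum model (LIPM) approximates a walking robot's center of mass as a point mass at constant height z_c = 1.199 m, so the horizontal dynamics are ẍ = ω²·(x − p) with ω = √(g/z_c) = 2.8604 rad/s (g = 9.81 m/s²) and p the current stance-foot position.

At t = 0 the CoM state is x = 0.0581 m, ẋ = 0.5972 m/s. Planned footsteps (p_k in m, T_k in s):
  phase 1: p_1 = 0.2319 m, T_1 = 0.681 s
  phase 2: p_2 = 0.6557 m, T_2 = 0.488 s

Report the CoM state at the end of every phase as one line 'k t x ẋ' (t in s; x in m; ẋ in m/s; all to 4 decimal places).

phase 1: p=0.2319, T=0.681, ωT=1.947932, cosh=3.578369, sinh=3.435801; start (x,ẋ)=(0.058100, 0.597200) → end (x,ẋ)=(0.327313, 0.428937)
phase 2: p=0.6557, T=0.488, ωT=1.395875, cosh=2.143062, sinh=1.895446; start (x,ẋ)=(0.327313, 0.428937) → end (x,ẋ)=(0.236181, -0.861190)

1 0.6810 0.3273 0.4289
2 1.1690 0.2362 -0.8612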